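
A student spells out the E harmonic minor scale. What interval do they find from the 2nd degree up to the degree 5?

perfect fourth

The scale runs E F# G A B C D#.
2nd degree = F#; 5th scale degree = B.
Counting 4 letters and 5 half steps from F# gives a perfect fourth.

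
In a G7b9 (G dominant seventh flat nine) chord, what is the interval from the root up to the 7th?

G7b9 (G dominant seventh flat nine) is spelled G–B–D–F–Ab.
The root is G and the 7th is F.
G up to F is 10 semitones, a half step narrower than a major seventh, so the interval is minor.

minor 7th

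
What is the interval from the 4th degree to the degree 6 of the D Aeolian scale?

D natural minor: D E F G A Bb C.
So we need the interval from G up to Bb.
G up to Bb is 3 semitones, a half step narrower than a major third, so the interval is minor.

minor third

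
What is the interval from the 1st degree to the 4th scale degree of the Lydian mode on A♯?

augmented 4th

A♯ lydian: A♯ B♯ C𝄪 D𝄪 E♯ F𝄪 G𝄪.
1st degree = A♯; scale degree 4 = D𝄪.
4 letter names make it a fourth; at 6 semitones (a half step wider than perfect) the quality is augmented.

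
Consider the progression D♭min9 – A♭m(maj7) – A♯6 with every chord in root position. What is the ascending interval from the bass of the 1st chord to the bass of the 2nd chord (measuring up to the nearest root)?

perfect fifth

The roots are D♭ and A♭.
D♭ up to A♭ spans 5 letter names and 7 semitones — a perfect fifth.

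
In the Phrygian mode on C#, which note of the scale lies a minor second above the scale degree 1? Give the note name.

The scale is C# D E F# G# A B.
The scale degree 1 is C#; a minor second above that is D — scale degree 2.

D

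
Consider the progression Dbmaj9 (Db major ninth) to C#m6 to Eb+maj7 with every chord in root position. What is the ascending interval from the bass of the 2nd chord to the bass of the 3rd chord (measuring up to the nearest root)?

d3

The roots are C# and Eb.
C# up to Eb is 2 semitones, a whole step narrower than a major third, so the interval is diminished.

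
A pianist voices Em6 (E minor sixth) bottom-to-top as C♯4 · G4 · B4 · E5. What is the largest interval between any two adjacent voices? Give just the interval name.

Adjacent intervals: C♯4→G4 = diminished fifth; G4→B4 = major third; B4→E5 = perfect fourth.
The largest is C♯4 to G4, a diminished fifth (6 semitones).

diminished 5th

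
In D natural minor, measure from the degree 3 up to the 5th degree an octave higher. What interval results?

D natural minor: D E F G A Bb C.
Degree 3 = F; degree 5 (up an octave) = A.
F up to A spans 10 letter names and 16 semitones — a major tenth.

major tenth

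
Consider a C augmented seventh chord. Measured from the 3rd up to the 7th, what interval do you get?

d5

Caug7 (C augmented seventh): C–E–G♯–B♭.
3rd = E; 7th = B♭.
From E to B♭: 6 semitones over a fifth = diminished.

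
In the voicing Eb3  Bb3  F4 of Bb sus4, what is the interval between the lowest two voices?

Those voices are Eb3 and Bb3.
Eb up to Bb spans 5 letter names and 7 semitones — a perfect fifth.

perfect fifth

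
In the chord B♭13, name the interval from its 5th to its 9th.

perfect fifth

The chord tones of B♭13 are B♭-D-F-A♭-C-G.
So we need the interval from F up to C.
F up to C spans 5 letter names and 7 semitones — a perfect fifth.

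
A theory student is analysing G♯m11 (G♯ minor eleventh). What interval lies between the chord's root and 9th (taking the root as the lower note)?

G♯m11 (G♯ minor eleventh) is spelled G♯-B-D♯-F♯-A♯-C♯.
Root = G♯; 9th = A♯.
Counting 9 letters and 14 half steps from G♯ gives a major ninth.

major ninth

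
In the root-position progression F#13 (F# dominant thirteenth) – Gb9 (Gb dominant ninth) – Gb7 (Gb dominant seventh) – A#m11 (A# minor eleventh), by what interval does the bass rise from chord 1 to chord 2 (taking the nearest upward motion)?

The roots are F# and Gb.
2 letter names make it a second; at 0 semitones (a whole step narrower than major) the quality is diminished.

d2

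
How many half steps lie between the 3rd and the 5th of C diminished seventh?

Spelling the chord: C–E♭–G♭–B𝄫.
E♭ to G♭ is a minor third: 3 semitones.

3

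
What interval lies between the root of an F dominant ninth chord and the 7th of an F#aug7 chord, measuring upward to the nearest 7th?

major 7th

The root of F dominant ninth is F; the 7th of F#aug7 is E.
From F to E is 11 semitones, exactly the major seventh.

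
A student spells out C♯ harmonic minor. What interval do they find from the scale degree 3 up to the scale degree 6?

perfect 4th

C♯ harmonic minor: C♯ D♯ E F♯ G♯ A B♯.
The scale degree 3 is E and the 6th scale degree is A.
E up to A spans 4 letter names and 5 semitones — a perfect fourth.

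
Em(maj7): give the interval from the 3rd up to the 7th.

augmented 5th

EmM7: E–G–B–D#.
So we need the interval from G up to D#.
5 letter names make it a fifth; at 8 semitones (a half step wider than perfect) the quality is augmented.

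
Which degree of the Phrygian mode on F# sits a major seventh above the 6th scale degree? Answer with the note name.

C#

The scale is F# G A B C# D E.
The 6th scale degree is D; a major seventh above that is C# — scale degree 5.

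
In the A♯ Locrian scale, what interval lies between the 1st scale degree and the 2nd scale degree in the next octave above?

minor ninth

The scale runs A♯ B C♯ D♯ E F♯ G♯.
1st scale degree = A♯; scale degree 2 (up an octave) = B.
9 letter names make it a ninth; at 13 semitones (a half step narrower than major) the quality is minor.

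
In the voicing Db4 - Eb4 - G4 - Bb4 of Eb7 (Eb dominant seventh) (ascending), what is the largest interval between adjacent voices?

Adjacent intervals: Db4→Eb4 = major second; Eb4→G4 = major third; G4→Bb4 = minor third.
The largest is Eb4 to G4, a major third (4 semitones).

major 3rd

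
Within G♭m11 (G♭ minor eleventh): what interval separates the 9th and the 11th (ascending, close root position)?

minor 3rd

The chord tones of G♭ minor eleventh are G♭, B𝄫, D♭, F♭, A♭, C♭.
The 9th is A♭ and the 11th is C♭.
3 letter names make it a third; at 3 semitones (a half step narrower than major) the quality is minor.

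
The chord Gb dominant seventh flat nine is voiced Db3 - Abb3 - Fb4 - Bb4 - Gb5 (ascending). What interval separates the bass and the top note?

perfect 18th

The outer voices are Db3 and Gb5.
Db up to Gb spans 18 letter names and 29 semitones — a perfect 18th.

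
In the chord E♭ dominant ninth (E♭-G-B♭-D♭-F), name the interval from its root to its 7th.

minor seventh

So we need the interval from E♭ up to D♭.
From E♭ to D♭: 10 semitones over a seventh = minor.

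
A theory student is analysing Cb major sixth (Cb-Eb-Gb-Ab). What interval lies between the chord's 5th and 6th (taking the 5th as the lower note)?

major second

So we need the interval from Gb up to Ab.
Gb up to Ab spans 2 letter names and 2 semitones — a major second.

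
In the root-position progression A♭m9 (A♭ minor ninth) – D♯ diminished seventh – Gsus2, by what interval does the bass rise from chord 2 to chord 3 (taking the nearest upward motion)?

The roots are D♯ and G.
From D♯ to G: 4 semitones over a fourth = diminished.

diminished fourth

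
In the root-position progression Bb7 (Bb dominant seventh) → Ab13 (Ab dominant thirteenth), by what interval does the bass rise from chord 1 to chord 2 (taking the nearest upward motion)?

m7

The roots are Bb and Ab.
Bb up to Ab is 10 semitones, a half step narrower than a major seventh, so the interval is minor.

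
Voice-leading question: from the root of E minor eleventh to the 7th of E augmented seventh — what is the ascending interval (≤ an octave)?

The root of E minor eleventh is E; the 7th of E augmented seventh is D.
7 letter names make it a seventh; at 10 semitones (a half step narrower than major) the quality is minor.

minor seventh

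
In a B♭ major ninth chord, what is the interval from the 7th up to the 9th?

The chord tones of B♭ major ninth are B♭-D-F-A-C.
So we need the interval from A up to C.
3 letter names make it a third; at 3 semitones (a half step narrower than major) the quality is minor.

minor 3rd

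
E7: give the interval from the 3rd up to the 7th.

diminished fifth

E7 is spelled E–G#–B–D.
The 3rd is G# and the 7th is D.
5 letter names make it a fifth; at 6 semitones (a half step narrower than perfect) the quality is diminished.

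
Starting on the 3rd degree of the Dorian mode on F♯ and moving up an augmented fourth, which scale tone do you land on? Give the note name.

D#

The scale is F♯ G♯ A B C♯ D♯ E.
The 3rd degree is A; an augmented fourth above that is D♯ — scale degree 6.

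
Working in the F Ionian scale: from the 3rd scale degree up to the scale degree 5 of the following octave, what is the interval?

minor tenth

Spelling the F Ionian scale: F G A Bb C D E.
3rd scale degree = A; 5th degree (up an octave) = C.
A up to C is 15 semitones, a half step narrower than a major tenth, so the interval is minor.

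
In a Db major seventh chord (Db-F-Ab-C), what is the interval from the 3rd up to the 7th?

perfect 5th

That puts F below C.
F up to C spans 5 letter names and 7 semitones — a perfect fifth.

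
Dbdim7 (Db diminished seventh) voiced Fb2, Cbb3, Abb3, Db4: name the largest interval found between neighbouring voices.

major 6th

Adjacent intervals: Fb2→Cbb3 = diminished fifth; Cbb3→Abb3 = major sixth; Abb3→Db4 = augmented fourth.
The largest is Cbb3 to Abb3, a major sixth (9 semitones).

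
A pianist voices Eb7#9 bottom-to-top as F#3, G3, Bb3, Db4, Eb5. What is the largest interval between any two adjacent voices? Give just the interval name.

Adjacent intervals: F#3→G3 = minor second; G3→Bb3 = minor third; Bb3→Db4 = minor third; Db4→Eb5 = major ninth.
The largest is Db4 to Eb5, a major ninth (14 semitones).

major ninth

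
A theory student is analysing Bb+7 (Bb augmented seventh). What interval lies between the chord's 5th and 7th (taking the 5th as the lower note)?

diminished third

Spelling the chord: Bb–D–F#–Ab.
The 5th is F# and the 7th is Ab.
F# up to Ab is 2 semitones, a whole step narrower than a major third, so the interval is diminished.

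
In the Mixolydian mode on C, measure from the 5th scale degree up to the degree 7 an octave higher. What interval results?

m10

Spelling the Mixolydian mode on C: C D E F G A Bb.
So we need the interval from G up to Bb.
10 letter names make it a tenth; at 15 semitones (a half step narrower than major) the quality is minor.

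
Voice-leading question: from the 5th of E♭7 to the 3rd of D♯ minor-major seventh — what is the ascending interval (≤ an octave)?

E♭7 has B♭ as its 5th, and D♯ minor-major seventh has F♯ as its 3rd.
From B♭ to F♯: 8 semitones over a fifth = augmented.

augmented fifth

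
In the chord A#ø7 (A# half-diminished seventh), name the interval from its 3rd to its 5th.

Spelling the chord: A#–C#–E–G#.
The 3rd is C# and the 5th is E.
From C# to E: 3 semitones over a third = minor.

minor third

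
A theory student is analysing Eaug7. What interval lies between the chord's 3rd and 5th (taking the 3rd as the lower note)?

major third

The chord tones of E+7 (E augmented seventh) are E, G#, B#, D.
The 3rd is G# and the 5th is B#.
Counting 3 letters and 4 half steps from G# gives a major third.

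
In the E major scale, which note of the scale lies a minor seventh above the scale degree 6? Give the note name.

B

The scale is E F♯ G♯ A B C♯ D♯.
The scale degree 6 is C♯; a minor seventh above that is B — scale degree 5.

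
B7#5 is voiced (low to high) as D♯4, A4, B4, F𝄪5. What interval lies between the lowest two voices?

diminished fifth

Those voices are D♯4 and A4.
D♯ up to A is 6 semitones, a half step narrower than a perfect fifth, so the interval is diminished.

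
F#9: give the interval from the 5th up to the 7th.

minor third

Spelling the chord: F#, A#, C#, E, G#.
That puts C# below E.
From C# to E: 3 semitones over a third = minor.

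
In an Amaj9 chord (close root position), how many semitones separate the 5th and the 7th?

The chord tones of Amaj9 are A, C♯, E, G♯, B.
E to G♯ is a major third: 4 semitones.

4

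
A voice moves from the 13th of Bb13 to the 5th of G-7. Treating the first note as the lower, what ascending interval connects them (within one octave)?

perfect fifth

Bb13 has G as its 13th, and G-7 has D as its 5th.
From G to D is 7 semitones, exactly the perfect fifth.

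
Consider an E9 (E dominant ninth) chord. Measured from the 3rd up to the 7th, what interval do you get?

diminished fifth

E9 is spelled E-G#-B-D-F#.
So we need the interval from G# up to D.
From G# to D: 6 semitones over a fifth = diminished.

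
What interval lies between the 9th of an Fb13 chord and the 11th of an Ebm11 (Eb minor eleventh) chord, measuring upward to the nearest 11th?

The 9th of Fb13 is Gb; the 11th of Ebm11 (Eb minor eleventh) is Ab.
Counting 2 letters and 2 half steps from Gb gives a major second.

major second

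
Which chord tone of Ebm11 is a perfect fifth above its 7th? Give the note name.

Spelling the chord: Eb-Gb-Bb-Db-F-Ab.
The 7th is Db. A perfect fifth above Db is Ab.
Ab is the chord's 11th.

Ab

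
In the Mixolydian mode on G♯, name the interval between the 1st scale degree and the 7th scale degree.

m7

Spelling the Mixolydian mode on G♯: G♯ A♯ B♯ C♯ D♯ E♯ F♯.
That puts G♯ below F♯.
7 letter names make it a seventh; at 10 semitones (a half step narrower than major) the quality is minor.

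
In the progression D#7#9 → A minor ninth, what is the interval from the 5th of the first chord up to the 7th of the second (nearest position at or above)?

D#7#9 has A# as its 5th, and A minor ninth has G as its 7th.
7 letter names make it a seventh; at 9 semitones (a whole step narrower than major) the quality is diminished.

diminished seventh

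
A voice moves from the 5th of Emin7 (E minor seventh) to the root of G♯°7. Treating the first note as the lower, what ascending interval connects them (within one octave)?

Emin7 (E minor seventh) has B as its 5th, and G♯°7 has G♯ as its root.
Counting 6 letters and 9 half steps from B gives a major sixth.

major sixth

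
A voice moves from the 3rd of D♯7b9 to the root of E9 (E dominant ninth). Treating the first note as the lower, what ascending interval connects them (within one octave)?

diminished seventh

D♯7b9 has F𝄪 as its 3rd, and E9 (E dominant ninth) has E as its root.
F𝄪 up to E is 9 semitones, a whole step narrower than a major seventh, so the interval is diminished.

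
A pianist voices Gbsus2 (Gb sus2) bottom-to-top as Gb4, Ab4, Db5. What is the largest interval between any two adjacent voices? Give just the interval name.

Adjacent intervals: Gb4→Ab4 = major second; Ab4→Db5 = perfect fourth.
The largest is Ab4 to Db5, a perfect fourth (5 semitones).

perfect fourth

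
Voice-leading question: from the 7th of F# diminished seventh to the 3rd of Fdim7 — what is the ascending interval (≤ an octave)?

perfect fourth

The 7th of F# diminished seventh is Eb; the 3rd of Fdim7 is Ab.
Eb up to Ab spans 4 letter names and 5 semitones — a perfect fourth.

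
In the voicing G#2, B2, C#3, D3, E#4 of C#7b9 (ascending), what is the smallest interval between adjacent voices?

Adjacent intervals: G#2→B2 = minor third; B2→C#3 = major second; C#3→D3 = minor second; D3→E#4 = augmented ninth.
The smallest is C#3 to D3, a minor second (1 semitone).

minor second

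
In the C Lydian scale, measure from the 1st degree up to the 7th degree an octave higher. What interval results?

major 14th

The scale runs C D E F# G A B.
That puts C below B.
Counting 14 letters and 23 half steps from C gives a major fourteenth.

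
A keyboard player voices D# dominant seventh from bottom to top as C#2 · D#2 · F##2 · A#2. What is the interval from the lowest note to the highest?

major 6th

The outer voices are C#2 and A#2.
From C# to A# is 9 semitones, exactly the major sixth.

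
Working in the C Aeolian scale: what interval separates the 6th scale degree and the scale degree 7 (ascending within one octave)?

The scale runs C D Eb F G Ab Bb.
That puts Ab below Bb.
Counting 2 letters and 2 half steps from Ab gives a major second.

M2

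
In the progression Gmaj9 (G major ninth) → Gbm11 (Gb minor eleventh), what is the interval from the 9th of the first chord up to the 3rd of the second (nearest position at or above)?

The 9th of Gmaj9 (G major ninth) is A; the 3rd of Gbm11 (Gb minor eleventh) is Bbb.
A up to Bbb is 0 semitones, a whole step narrower than a major second, so the interval is diminished.

diminished 2nd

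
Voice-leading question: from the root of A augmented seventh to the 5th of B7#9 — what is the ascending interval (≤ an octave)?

A augmented seventh has A as its root, and B7#9 has F# as its 5th.
A up to F# spans 6 letter names and 9 semitones — a major sixth.

major 6th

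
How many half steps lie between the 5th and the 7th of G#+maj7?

Spelling the chord: G#, B#, D##, F##.
D## to F## is a minor third: 3 semitones.

3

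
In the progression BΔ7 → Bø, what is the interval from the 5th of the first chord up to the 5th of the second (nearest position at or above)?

BΔ7 has F♯ as its 5th, and Bø has F as its 5th.
F♯ up to F is 11 semitones, a half step narrower than a perfect octave, so the interval is diminished.

diminished octave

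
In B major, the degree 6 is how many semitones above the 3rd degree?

5

The scale is B C# D# E F# G# A#.
D# up to G# is a perfect fourth — 5 semitones.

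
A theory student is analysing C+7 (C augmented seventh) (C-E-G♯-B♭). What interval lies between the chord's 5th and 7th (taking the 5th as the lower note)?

The 5th is G♯ and the 7th is B♭.
G♯ up to B♭ is 2 semitones, a whole step narrower than a major third, so the interval is diminished.

d3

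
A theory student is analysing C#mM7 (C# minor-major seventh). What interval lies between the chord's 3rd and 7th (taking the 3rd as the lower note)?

C#m(maj7) is spelled C#–E–G#–B#.
The 3rd is E and the 7th is B#.
E up to B# is 8 semitones, a half step wider than a perfect fifth, so the interval is augmented.

augmented 5th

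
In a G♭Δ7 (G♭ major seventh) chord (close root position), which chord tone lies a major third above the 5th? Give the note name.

The chord tones of G♭ major seventh are G♭–B♭–D♭–F.
The 5th is D♭. A major third above D♭ is F.
F is the chord's 7th.

F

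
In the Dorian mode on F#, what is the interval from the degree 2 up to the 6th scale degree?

The scale runs F# G# A B C# D# E.
So we need the interval from G# up to D#.
Counting 5 letters and 7 half steps from G# gives a perfect fifth.

perfect fifth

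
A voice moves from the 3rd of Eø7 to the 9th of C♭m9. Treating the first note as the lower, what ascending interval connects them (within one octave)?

Eø7 has G as its 3rd, and C♭m9 has D♭ as its 9th.
From G to D♭: 6 semitones over a fifth = diminished.

diminished fifth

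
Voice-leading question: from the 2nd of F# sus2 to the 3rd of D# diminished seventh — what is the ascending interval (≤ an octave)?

minor seventh

F# sus2 has G# as its 2nd, and D# diminished seventh has F# as its 3rd.
From G# to F#: 10 semitones over a seventh = minor.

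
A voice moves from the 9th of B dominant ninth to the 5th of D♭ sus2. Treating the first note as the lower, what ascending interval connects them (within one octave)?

diminished 6th

B dominant ninth has C♯ as its 9th, and D♭ sus2 has A♭ as its 5th.
6 letter names make it a sixth; at 7 semitones (a whole step narrower than major) the quality is diminished.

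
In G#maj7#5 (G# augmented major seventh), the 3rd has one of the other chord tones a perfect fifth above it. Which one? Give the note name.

Spelling the chord: G#-B#-D##-F##.
The 3rd is B#. A perfect fifth above B# is F##.
F## is the chord's 7th.

F##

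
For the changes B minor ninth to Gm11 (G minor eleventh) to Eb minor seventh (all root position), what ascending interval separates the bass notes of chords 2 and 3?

minor sixth

The roots are G and Eb.
6 letter names make it a sixth; at 8 semitones (a half step narrower than major) the quality is minor.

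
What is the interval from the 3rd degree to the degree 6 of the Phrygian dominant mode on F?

The scale runs F G♭ A B♭ C D♭ E♭.
The 3rd degree is A and the 6th scale degree is D♭.
From A to D♭: 4 semitones over a fourth = diminished.

diminished fourth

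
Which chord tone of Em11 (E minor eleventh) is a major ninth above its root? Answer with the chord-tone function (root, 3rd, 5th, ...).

The chord tones of Em11 are E-G-B-D-F♯-A.
The root is E. A major ninth above E is F♯.
F♯ is the chord's 9th.

9th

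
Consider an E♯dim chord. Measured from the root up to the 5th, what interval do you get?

diminished 5th

The chord tones of E♯° (E♯ diminished) are E♯–G♯–B.
That puts E♯ below B.
E♯ up to B is 6 semitones, a half step narrower than a perfect fifth, so the interval is diminished.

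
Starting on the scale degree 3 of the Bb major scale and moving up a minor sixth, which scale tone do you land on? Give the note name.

Bb

The scale is Bb C D Eb F G A.
The scale degree 3 is D; a minor sixth above that is Bb — scale degree 1.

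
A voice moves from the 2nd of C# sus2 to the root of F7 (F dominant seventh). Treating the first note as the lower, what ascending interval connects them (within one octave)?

C# sus2 has D# as its 2nd, and F7 (F dominant seventh) has F as its root.
From D# to F: 2 semitones over a third = diminished.

d3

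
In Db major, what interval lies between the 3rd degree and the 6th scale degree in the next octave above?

Db major: Db Eb F Gb Ab Bb C.
So we need the interval from F up to Bb.
From F to Bb is 17 semitones, exactly the perfect eleventh.

perfect 11th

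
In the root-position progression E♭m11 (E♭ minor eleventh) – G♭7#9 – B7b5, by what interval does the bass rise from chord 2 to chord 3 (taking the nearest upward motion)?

The roots are G♭ and B.
From G♭ to B: 5 semitones over a third = augmented.

augmented 3rd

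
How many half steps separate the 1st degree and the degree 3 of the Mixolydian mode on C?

The scale is C D E F G A Bb.
C up to E is a major third — 4 semitones.

4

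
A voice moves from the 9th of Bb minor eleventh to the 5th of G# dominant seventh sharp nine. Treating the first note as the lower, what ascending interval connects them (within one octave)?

augmented 2nd

The 9th of Bb minor eleventh is C; the 5th of G# dominant seventh sharp nine is D#.
From C to D#: 3 semitones over a second = augmented.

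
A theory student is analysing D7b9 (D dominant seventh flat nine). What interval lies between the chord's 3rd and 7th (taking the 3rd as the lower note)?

diminished fifth

D dominant seventh flat nine: D, F#, A, C, Eb.
That puts F# below C.
From F# to C: 6 semitones over a fifth = diminished.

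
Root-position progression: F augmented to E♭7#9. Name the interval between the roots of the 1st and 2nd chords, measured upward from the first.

m7

The roots are F and E♭.
From F to E♭: 10 semitones over a seventh = minor.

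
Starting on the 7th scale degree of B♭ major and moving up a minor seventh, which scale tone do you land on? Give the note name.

G

The scale is B♭ C D E♭ F G A.
The 7th scale degree is A; a minor seventh above that is G — scale degree 6.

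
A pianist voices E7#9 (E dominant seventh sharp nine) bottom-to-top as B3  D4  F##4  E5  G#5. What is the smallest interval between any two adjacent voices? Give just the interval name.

minor third

Adjacent intervals: B3→D4 = minor third; D4→F##4 = augmented third; F##4→E5 = diminished seventh; E5→G#5 = major third.
The smallest is B3 to D4, a minor third (3 semitones).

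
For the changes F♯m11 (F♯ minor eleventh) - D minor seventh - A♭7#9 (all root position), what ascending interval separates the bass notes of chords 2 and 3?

diminished 5th

The roots are D and A♭.
From D to A♭: 6 semitones over a fifth = diminished.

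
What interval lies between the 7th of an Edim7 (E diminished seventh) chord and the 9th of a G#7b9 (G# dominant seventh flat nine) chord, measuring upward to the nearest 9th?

The 7th of Edim7 (E diminished seventh) is Db; the 9th of G#7b9 (G# dominant seventh flat nine) is A.
5 letter names make it a fifth; at 8 semitones (a half step wider than perfect) the quality is augmented.

augmented fifth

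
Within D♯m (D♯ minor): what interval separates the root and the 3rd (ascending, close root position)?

minor 3rd

D♯ minor is spelled D♯, F♯, A♯.
The root is D♯ and the 3rd is F♯.
3 letter names make it a third; at 3 semitones (a half step narrower than major) the quality is minor.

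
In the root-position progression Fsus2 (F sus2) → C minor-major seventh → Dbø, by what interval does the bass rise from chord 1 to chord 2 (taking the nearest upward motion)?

perfect fifth

The roots are F and C.
From F to C is 7 semitones, exactly the perfect fifth.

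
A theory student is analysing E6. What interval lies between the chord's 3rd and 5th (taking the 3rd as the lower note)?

m3

Spelling the chord: E, G♯, B, C♯.
So we need the interval from G♯ up to B.
3 letter names make it a third; at 3 semitones (a half step narrower than major) the quality is minor.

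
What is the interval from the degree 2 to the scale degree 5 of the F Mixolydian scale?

Spelling the F Mixolydian scale: F G A Bb C D Eb.
Degree 2 = G; 5th scale degree = C.
G up to C spans 4 letter names and 5 semitones — a perfect fourth.

perfect 4th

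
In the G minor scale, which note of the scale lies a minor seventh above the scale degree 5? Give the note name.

The scale is G A B♭ C D E♭ F.
The scale degree 5 is D; a minor seventh above that is C — scale degree 4.

C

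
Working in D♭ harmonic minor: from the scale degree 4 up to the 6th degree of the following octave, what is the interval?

minor tenth

The scale runs D♭ E♭ F♭ G♭ A♭ B𝄫 C.
That puts G♭ below B𝄫.
10 letter names make it a tenth; at 15 semitones (a half step narrower than major) the quality is minor.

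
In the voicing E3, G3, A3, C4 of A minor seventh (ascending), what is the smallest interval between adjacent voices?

Adjacent intervals: E3→G3 = minor third; G3→A3 = major second; A3→C4 = minor third.
The smallest is G3 to A3, a major second (2 semitones).

M2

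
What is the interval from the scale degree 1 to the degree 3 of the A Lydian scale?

The scale runs A B C♯ D♯ E F♯ G♯.
So we need the interval from A up to C♯.
A up to C♯ spans 3 letter names and 4 semitones — a major third.

major third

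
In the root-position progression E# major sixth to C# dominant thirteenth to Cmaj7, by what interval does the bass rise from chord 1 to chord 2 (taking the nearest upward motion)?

minor 6th

The roots are E# and C#.
E# up to C# is 8 semitones, a half step narrower than a major sixth, so the interval is minor.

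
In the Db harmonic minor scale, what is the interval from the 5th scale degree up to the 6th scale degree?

The scale runs Db Eb Fb Gb Ab Bbb C.
That puts Ab below Bbb.
Ab up to Bbb is 1 semitone, a half step narrower than a major second, so the interval is minor.

minor second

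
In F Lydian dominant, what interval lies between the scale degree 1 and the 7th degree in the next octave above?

minor fourteenth

The scale runs F G A B C D Eb.
Scale degree 1 = F; degree 7 (up an octave) = Eb.
14 letter names make it a fourteenth; at 22 semitones (a half step narrower than major) the quality is minor.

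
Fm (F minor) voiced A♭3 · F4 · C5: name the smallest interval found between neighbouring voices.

Adjacent intervals: A♭3→F4 = major sixth; F4→C5 = perfect fifth.
The smallest is F4 to C5, a perfect fifth (7 semitones).

P5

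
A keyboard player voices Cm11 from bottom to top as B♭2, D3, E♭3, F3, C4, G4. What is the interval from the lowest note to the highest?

major thirteenth

The outer voices are B♭2 and G4.
From B♭ to G is 21 semitones, exactly the major thirteenth.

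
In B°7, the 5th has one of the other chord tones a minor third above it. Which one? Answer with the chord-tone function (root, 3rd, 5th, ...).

7th

B diminished seventh is spelled B D F Ab.
The 5th is F. A minor third above F is Ab.
Ab is the chord's 7th.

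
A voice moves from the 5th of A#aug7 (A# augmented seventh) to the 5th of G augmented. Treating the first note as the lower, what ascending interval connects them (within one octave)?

diminished seventh

The 5th of A#aug7 (A# augmented seventh) is E##; the 5th of G augmented is D#.
From E## to D#: 9 semitones over a seventh = diminished.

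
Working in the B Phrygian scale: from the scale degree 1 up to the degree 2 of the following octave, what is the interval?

B phrygian: B C D E F# G A.
Scale degree 1 = B; scale degree 2 (up an octave) = C.
B up to C is 13 semitones, a half step narrower than a major ninth, so the interval is minor.

minor ninth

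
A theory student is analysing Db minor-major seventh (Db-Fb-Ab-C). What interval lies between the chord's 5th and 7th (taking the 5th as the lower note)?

major third

The 5th is Ab and the 7th is C.
From Ab to C is 4 semitones, exactly the major third.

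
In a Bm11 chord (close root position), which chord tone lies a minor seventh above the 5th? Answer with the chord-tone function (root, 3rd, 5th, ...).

11th

The chord tones of B minor eleventh are B–D–F#–A–C#–E.
The 5th is F#. A minor seventh above F# is E.
E is the chord's 11th.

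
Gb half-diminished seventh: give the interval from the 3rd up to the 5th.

minor third

The chord tones of Gbø (Gb half-diminished seventh) are Gb–Bbb–Dbb–Fb.
The 3rd is Bbb and the 5th is Dbb.
3 letter names make it a third; at 3 semitones (a half step narrower than major) the quality is minor.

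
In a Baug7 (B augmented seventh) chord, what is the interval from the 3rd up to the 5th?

Spelling the chord: B–D#–F##–A.
The 3rd is D# and the 5th is F##.
Counting 3 letters and 4 half steps from D# gives a major third.

major 3rd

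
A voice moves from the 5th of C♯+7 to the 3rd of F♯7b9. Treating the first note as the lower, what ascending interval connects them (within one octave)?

minor 2nd

C♯+7 has G𝄪 as its 5th, and F♯7b9 has A♯ as its 3rd.
G𝄪 up to A♯ is 1 semitone, a half step narrower than a major second, so the interval is minor.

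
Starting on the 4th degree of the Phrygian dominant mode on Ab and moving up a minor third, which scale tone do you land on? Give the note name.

The scale is Ab Bbb C Db Eb Fb Gb.
The 4th degree is Db; a minor third above that is Fb — scale degree 6.

Fb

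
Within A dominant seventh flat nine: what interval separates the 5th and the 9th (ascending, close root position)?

A dominant seventh flat nine: A C# E G Bb.
5th = E; 9th = Bb.
5 letter names make it a fifth; at 6 semitones (a half step narrower than perfect) the quality is diminished.

diminished fifth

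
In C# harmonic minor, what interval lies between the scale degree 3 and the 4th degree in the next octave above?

major ninth

C# harmonic minor: C# D# E F# G# A B#.
Scale degree 3 = E; degree 4 (up an octave) = F#.
From E to F# is 14 semitones, exactly the major ninth.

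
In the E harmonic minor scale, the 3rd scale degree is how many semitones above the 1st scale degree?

3

The scale is E F♯ G A B C D♯.
E up to G is a minor third — 3 semitones.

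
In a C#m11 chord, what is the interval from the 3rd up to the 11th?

major ninth

C# minor eleventh is spelled C#–E–G#–B–D#–F#.
That puts E below F#.
E up to F# spans 9 letter names and 14 semitones — a major ninth.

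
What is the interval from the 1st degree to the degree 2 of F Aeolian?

major second

F natural minor: F G A♭ B♭ C D♭ E♭.
So we need the interval from F up to G.
F up to G spans 2 letter names and 2 semitones — a major second.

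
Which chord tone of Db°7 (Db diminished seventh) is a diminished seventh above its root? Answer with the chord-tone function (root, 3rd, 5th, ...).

7th

Db diminished seventh: Db-Fb-Abb-Cbb.
The root is Db. A diminished seventh above Db is Cbb.
Cbb is the chord's 7th.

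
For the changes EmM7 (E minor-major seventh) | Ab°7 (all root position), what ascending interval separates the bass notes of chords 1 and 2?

The roots are E and Ab.
4 letter names make it a fourth; at 4 semitones (a half step narrower than perfect) the quality is diminished.

d4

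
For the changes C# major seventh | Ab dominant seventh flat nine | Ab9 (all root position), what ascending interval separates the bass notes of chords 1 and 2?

diminished sixth

The roots are C# and Ab.
C# up to Ab is 7 semitones, a whole step narrower than a major sixth, so the interval is diminished.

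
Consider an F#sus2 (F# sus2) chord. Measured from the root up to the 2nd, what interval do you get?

F#sus2 is spelled F# G# C#.
Root = F#; 2nd = G#.
Counting 2 letters and 2 half steps from F# gives a major second.

major second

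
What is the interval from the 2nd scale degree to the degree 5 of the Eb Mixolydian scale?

P4

The scale runs Eb F G Ab Bb C Db.
The 2nd scale degree is F and the 5th degree is Bb.
F up to Bb spans 4 letter names and 5 semitones — a perfect fourth.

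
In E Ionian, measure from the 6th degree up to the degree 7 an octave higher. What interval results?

E major: E F♯ G♯ A B C♯ D♯.
6th degree = C♯; 7th scale degree (up an octave) = D♯.
Counting 9 letters and 14 half steps from C♯ gives a major ninth.

major ninth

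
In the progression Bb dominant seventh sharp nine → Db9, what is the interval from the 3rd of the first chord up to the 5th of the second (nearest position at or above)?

Bb dominant seventh sharp nine has D as its 3rd, and Db9 has Ab as its 5th.
From D to Ab: 6 semitones over a fifth = diminished.

diminished fifth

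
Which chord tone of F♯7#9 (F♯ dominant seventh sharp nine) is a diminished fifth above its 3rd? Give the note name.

F♯7#9 (F♯ dominant seventh sharp nine) is spelled F♯–A♯–C♯–E–G𝄪.
The 3rd is A♯. A diminished fifth above A♯ is E.
E is the chord's 7th.

E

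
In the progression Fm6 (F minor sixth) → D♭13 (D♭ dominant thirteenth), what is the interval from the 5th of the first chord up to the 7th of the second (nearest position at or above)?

diminished octave

Fm6 (F minor sixth) has C as its 5th, and D♭13 (D♭ dominant thirteenth) has C♭ as its 7th.
8 letter names make it an octave; at 11 semitones (a half step narrower than perfect) the quality is diminished.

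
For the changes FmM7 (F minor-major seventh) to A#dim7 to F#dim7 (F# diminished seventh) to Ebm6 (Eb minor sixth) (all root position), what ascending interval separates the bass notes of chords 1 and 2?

augmented 3rd

The roots are F and A#.
F up to A# is 5 semitones, a half step wider than a major third, so the interval is augmented.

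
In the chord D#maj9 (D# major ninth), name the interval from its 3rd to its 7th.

Spelling the chord: D# F## A# C## E#.
The 3rd is F## and the 7th is C##.
F## up to C## spans 5 letter names and 7 semitones — a perfect fifth.

perfect fifth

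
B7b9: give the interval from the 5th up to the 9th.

diminished fifth

B7b9 is spelled B D# F# A C.
5th = F#; 9th = C.
From F# to C: 6 semitones over a fifth = diminished.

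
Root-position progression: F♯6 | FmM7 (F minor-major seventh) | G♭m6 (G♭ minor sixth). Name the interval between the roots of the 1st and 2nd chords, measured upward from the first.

The roots are F♯ and F.
F♯ up to F is 11 semitones, a half step narrower than a perfect octave, so the interval is diminished.

diminished octave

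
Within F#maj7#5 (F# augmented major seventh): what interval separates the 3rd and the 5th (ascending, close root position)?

major 3rd

F#maj7#5 is spelled F#-A#-C##-E#.
That puts A# below C##.
A# up to C## spans 3 letter names and 4 semitones — a major third.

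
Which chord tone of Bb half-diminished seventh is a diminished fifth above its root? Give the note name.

Bbm7b5 (Bb half-diminished seventh): Bb–Db–Fb–Ab.
The root is Bb. A diminished fifth above Bb is Fb.
Fb is the chord's 5th.

Fb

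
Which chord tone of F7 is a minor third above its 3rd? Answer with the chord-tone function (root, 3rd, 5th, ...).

F7 (F dominant seventh): F A C Eb.
The 3rd is A. A minor third above A is C.
C is the chord's 5th.

5th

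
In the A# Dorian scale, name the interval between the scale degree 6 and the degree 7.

The scale runs A# B# C# D# E# F## G#.
So we need the interval from F## up to G#.
From F## to G#: 1 semitone over a second = minor.

minor second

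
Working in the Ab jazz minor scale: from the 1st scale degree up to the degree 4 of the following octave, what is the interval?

perfect 11th

Ab melodic minor: Ab Bb Cb Db Eb F G.
That puts Ab below Db.
Counting 11 letters and 17 half steps from Ab gives a perfect eleventh.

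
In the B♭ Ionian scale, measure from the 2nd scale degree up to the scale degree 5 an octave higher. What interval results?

The scale runs B♭ C D E♭ F G A.
So we need the interval from C up to F.
Counting 11 letters and 17 half steps from C gives a perfect eleventh.

perfect eleventh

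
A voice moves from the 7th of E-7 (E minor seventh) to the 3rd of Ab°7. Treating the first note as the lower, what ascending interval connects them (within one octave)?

The 7th of E-7 (E minor seventh) is D; the 3rd of Ab°7 is Cb.
7 letter names make it a seventh; at 9 semitones (a whole step narrower than major) the quality is diminished.

diminished seventh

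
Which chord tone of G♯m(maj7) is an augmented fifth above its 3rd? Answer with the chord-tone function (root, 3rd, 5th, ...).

Spelling the chord: G♯ B D♯ F𝄪.
The 3rd is B. An augmented fifth above B is F𝄪.
F𝄪 is the chord's 7th.

7th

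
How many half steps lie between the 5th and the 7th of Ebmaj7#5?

Eb+maj7 (Eb augmented major seventh) is spelled Eb G B D.
B to D is a minor third: 3 semitones.

3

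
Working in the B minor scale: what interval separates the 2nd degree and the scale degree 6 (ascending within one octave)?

diminished 5th

Spelling the B minor scale: B C♯ D E F♯ G A.
2nd degree = C♯; scale degree 6 = G.
C♯ up to G is 6 semitones, a half step narrower than a perfect fifth, so the interval is diminished.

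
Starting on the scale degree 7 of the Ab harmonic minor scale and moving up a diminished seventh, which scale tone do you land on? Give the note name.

The scale is Ab Bb Cb Db Eb Fb G.
The scale degree 7 is G; a diminished seventh above that is Fb — scale degree 6.

Fb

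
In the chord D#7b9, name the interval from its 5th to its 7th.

D#7b9: D#-F##-A#-C#-E.
That puts A# below C#.
A# up to C# is 3 semitones, a half step narrower than a major third, so the interval is minor.

minor third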